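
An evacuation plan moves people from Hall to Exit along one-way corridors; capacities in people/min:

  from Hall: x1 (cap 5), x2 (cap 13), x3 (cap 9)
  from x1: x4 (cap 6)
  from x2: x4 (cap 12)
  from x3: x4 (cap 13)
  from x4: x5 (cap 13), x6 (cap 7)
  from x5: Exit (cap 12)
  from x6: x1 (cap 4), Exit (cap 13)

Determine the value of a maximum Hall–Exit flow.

Augment Hall→x1→x4→x5→Exit: bottleneck 5, flow now 5.
Augment Hall→x2→x4→x5→Exit: bottleneck 7, flow now 12.
Augment Hall→x2→x4→x6→Exit: bottleneck 5, flow now 17.
Augment Hall→x3→x4→x6→Exit: bottleneck 2, flow now 19.
No augmenting path remains; maximum flow = 19.
In the residual graph, reachable from Hall: {Hall, x1, x2, x3, x4, x5}.
Min-cut edges: x4→x6 (7), x5→Exit (12); capacity 7 + 12 = 19.
This cut is saturated, so no flow can exceed 19.

19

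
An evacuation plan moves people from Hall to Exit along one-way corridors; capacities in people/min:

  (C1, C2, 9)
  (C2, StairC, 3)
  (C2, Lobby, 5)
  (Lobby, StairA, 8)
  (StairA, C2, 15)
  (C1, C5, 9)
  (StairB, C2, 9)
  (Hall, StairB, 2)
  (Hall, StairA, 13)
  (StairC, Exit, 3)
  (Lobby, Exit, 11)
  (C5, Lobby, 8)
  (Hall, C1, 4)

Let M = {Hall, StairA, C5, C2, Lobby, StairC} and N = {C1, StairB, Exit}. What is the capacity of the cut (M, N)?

20

Edges leaving {Hall, StairA, C5, C2, Lobby, StairC}: Hall→C1 (4), Hall→StairB (2), Lobby→Exit (11), StairC→Exit (3).
Cut capacity = 4 + 2 + 11 + 3 = 20.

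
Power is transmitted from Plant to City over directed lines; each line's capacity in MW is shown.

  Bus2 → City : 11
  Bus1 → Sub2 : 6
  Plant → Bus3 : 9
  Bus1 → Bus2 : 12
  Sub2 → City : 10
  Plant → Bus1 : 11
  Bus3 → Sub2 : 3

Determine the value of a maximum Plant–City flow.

Augment Plant→Bus3→Sub2→City: bottleneck 3, flow now 3.
Augment Plant→Bus1→Bus2→City: bottleneck 11, flow now 14.
No augmenting path remains; maximum flow = 14.
In the residual graph, reachable from Plant: {Plant, Bus3}.
Min-cut edges: Plant→Bus1 (11), Bus3→Sub2 (3); capacity 11 + 3 = 14.
This cut is saturated, so no flow can exceed 14.

14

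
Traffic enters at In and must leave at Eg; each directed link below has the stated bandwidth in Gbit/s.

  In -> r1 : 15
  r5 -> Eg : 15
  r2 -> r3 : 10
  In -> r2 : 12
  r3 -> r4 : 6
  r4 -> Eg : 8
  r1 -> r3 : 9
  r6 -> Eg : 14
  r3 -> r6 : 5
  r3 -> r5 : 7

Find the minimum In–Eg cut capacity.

Augment In→r1→r3→r4→Eg: bottleneck 6, flow now 6.
Augment In→r1→r3→r5→Eg: bottleneck 3, flow now 9.
Augment In→r2→r3→r5→Eg: bottleneck 4, flow now 13.
Augment In→r2→r3→r6→Eg: bottleneck 5, flow now 18.
No augmenting path remains; maximum flow = 18.
By max-flow min-cut, the minimum cut capacity equals the max flow.
In the residual graph, reachable from In: {In, r1, r2, r3}.
Min-cut edges: r3→r4 (6), r3→r5 (7), r3→r6 (5); capacity 6 + 7 + 5 = 18.

18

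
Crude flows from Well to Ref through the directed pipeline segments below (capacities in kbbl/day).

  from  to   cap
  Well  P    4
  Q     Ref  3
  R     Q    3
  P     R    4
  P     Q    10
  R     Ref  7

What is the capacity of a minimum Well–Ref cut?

Augment Well→P→Q→Ref: bottleneck 3, flow now 3.
Augment Well→P→R→Ref: bottleneck 1, flow now 4.
No augmenting path remains; maximum flow = 4.
By max-flow min-cut, the minimum cut capacity equals the max flow.
In the residual graph, reachable from Well: {Well}.
Min-cut edges: Well→P (4); capacity 4 = 4.

4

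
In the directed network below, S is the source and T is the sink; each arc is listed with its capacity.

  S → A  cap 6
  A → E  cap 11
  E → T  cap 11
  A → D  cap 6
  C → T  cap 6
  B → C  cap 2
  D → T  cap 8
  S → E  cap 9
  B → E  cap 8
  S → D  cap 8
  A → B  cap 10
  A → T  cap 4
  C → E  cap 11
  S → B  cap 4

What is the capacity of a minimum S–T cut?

25

Augment S→A→T: bottleneck 4, flow now 4.
Augment S→D→T: bottleneck 8, flow now 12.
Augment S→E→T: bottleneck 9, flow now 21.
Augment S→A→E→T: bottleneck 2, flow now 23.
Augment S→B→C→T: bottleneck 2, flow now 25.
No augmenting path remains; maximum flow = 25.
By max-flow min-cut, the minimum cut capacity equals the max flow.
In the residual graph, reachable from S: {S, A, B, D, E}.
Min-cut edges: A→T (4), B→C (2), D→T (8), E→T (11); capacity 4 + 2 + 8 + 11 = 25.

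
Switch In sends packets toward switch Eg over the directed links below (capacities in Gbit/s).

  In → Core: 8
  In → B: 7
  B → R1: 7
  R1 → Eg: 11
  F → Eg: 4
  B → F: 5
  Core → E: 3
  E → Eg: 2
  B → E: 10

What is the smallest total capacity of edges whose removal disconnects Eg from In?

9

Augment In→B→E→Eg: bottleneck 2, flow now 2.
Augment In→B→F→Eg: bottleneck 4, flow now 6.
Augment In→B→R1→Eg: bottleneck 1, flow now 7.
Augment In→Core→E→B→R1→Eg: bottleneck 2, flow now 9. (uses reverse residual edge)
No augmenting path remains; maximum flow = 9.
By max-flow min-cut, the minimum cut capacity equals the max flow.
In the residual graph, reachable from In: {In, Core, E}.
Min-cut edges: In→B (7), E→Eg (2); capacity 7 + 2 = 9.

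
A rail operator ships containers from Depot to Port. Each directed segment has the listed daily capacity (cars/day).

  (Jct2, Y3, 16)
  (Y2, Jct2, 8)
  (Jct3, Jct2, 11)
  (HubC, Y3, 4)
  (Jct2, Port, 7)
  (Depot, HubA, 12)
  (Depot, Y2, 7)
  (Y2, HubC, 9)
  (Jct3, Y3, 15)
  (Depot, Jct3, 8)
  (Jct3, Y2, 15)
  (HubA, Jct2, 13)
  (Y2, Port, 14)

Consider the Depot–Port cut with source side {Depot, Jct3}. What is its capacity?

60

Edges leaving {Depot, Jct3}: Depot→Y2 (7), Depot→HubA (12), Jct3→Y2 (15), Jct3→Jct2 (11), Jct3→Y3 (15).
Cut capacity = 7 + 12 + 15 + 11 + 15 = 60.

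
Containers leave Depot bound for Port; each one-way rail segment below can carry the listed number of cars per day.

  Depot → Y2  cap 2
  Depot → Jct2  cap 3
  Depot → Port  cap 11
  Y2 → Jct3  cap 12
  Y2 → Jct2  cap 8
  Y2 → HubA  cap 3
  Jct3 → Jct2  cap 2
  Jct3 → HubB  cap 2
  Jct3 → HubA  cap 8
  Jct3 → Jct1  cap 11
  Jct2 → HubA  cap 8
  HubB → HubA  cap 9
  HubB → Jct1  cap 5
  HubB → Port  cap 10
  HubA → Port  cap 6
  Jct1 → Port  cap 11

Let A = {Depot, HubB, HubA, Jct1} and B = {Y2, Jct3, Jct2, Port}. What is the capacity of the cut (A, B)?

43

Edges leaving {Depot, HubB, HubA, Jct1}: Depot→Y2 (2), Depot→Jct2 (3), Depot→Port (11), HubB→Port (10), HubA→Port (6), Jct1→Port (11).
Cut capacity = 2 + 3 + 11 + 10 + 6 + 11 = 43.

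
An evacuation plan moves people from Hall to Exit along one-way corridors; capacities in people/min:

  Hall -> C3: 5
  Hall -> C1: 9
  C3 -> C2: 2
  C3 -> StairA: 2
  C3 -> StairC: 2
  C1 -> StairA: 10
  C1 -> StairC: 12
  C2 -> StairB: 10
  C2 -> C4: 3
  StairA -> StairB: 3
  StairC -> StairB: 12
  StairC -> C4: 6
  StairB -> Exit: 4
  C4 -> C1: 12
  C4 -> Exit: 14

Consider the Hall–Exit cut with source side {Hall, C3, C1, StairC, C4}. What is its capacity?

40

Edges leaving {Hall, C3, C1, StairC, C4}: C3→C2 (2), C3→StairA (2), C1→StairA (10), StairC→StairB (12), C4→Exit (14).
Cut capacity = 2 + 2 + 10 + 12 + 14 = 40.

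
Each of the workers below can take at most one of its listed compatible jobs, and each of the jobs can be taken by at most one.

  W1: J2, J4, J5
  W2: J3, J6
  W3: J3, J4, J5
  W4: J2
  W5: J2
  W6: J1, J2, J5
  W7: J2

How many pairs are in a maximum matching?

Unit-capacity flow: source→left, listed edges, right→sink; max matching = max flow.
Augmenting path W1→J2 (+1); matched 1.
Augmenting path W2→J3 (+1); matched 2.
Augmenting path W3→J4 (+1); matched 3.
Augmenting path W6→J1 (+1); matched 4.
Augmenting path W4→J2→W1→J5 (+1); matched 5.
No augmenting path remains; maximum matching = 5.
König certificate: {W1, W2, W3, W6, J2} is a vertex cover of size 5 (every listed pair touches it), so no matching can be larger.

5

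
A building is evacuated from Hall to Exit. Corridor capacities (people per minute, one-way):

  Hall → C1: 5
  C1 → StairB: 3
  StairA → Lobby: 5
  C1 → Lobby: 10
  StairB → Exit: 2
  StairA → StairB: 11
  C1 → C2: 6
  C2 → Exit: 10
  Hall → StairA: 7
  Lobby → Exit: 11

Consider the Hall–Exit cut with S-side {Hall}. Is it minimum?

Yes — it is a minimum cut (capacity 12).

Given cut capacity: 5 + 7 = 12.
Augment Hall→C1→C2→Exit: bottleneck 5, flow now 5.
Augment Hall→StairA→StairB→Exit: bottleneck 2, flow now 7.
Augment Hall→StairA→Lobby→Exit: bottleneck 5, flow now 12.
No augmenting path remains; maximum flow = 12.
Cut capacity 12 equals the max flow, so it is a minimum cut.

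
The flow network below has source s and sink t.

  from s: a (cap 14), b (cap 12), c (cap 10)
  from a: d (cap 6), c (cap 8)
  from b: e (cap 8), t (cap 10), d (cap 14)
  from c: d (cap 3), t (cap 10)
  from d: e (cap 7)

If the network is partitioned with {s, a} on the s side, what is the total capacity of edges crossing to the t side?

Edges leaving {s, a}: s→b (12), s→c (10), a→c (8), a→d (6).
Cut capacity = 12 + 10 + 8 + 6 = 36.

36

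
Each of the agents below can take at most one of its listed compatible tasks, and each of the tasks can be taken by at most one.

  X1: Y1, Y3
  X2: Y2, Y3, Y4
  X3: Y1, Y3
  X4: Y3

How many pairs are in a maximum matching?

3

Unit-capacity flow: source→left, listed edges, right→sink; max matching = max flow.
Augmenting path X1→Y1 (+1); matched 1.
Augmenting path X2→Y2 (+1); matched 2.
Augmenting path X3→Y3 (+1); matched 3.
No augmenting path remains; maximum matching = 3.
König certificate: {X2, Y1, Y3} is a vertex cover of size 3 (every listed pair touches it), so no matching can be larger.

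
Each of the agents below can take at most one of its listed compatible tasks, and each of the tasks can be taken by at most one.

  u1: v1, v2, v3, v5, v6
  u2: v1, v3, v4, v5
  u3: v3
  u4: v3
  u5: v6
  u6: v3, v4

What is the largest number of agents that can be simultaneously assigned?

Unit-capacity flow: source→left, listed edges, right→sink; max matching = max flow.
Augmenting path u1→v1 (+1); matched 1.
Augmenting path u2→v3 (+1); matched 2.
Augmenting path u5→v6 (+1); matched 3.
Augmenting path u6→v4 (+1); matched 4.
Augmenting path u3→v3→u2→v5 (+1); matched 5.
No augmenting path remains; maximum matching = 5.
König certificate: {u1, u2, u5, u6, v3} is a vertex cover of size 5 (every listed pair touches it), so no matching can be larger.

5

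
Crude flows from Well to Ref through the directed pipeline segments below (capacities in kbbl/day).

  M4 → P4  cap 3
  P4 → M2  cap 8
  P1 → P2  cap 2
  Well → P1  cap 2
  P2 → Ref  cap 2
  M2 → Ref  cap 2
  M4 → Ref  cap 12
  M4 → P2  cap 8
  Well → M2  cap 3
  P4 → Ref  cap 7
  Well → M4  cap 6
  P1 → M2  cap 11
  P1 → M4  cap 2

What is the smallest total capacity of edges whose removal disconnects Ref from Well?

Augment Well→M4→Ref: bottleneck 6, flow now 6.
Augment Well→M2→Ref: bottleneck 2, flow now 8.
Augment Well→P1→M4→Ref: bottleneck 2, flow now 10.
No augmenting path remains; maximum flow = 10.
By max-flow min-cut, the minimum cut capacity equals the max flow.
In the residual graph, reachable from Well: {Well, M2}.
Min-cut edges: Well→P1 (2), Well→M4 (6), M2→Ref (2); capacity 2 + 6 + 2 = 10.

10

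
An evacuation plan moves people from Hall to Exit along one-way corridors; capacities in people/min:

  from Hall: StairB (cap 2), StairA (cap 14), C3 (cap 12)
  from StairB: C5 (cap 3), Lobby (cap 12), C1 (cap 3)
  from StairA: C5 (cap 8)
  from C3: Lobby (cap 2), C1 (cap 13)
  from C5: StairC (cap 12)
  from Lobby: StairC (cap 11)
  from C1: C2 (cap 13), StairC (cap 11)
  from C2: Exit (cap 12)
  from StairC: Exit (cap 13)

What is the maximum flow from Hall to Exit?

22

Augment Hall→StairB→C5→StairC→Exit: bottleneck 2, flow now 2.
Augment Hall→StairA→C5→StairC→Exit: bottleneck 8, flow now 10.
Augment Hall→C3→Lobby→StairC→Exit: bottleneck 2, flow now 12.
Augment Hall→C3→C1→C2→Exit: bottleneck 10, flow now 22.
No augmenting path remains; maximum flow = 22.
In the residual graph, reachable from Hall: {Hall, StairA}.
Min-cut edges: Hall→StairB (2), Hall→C3 (12), StairA→C5 (8); capacity 2 + 12 + 8 = 22.
This cut is saturated, so no flow can exceed 22.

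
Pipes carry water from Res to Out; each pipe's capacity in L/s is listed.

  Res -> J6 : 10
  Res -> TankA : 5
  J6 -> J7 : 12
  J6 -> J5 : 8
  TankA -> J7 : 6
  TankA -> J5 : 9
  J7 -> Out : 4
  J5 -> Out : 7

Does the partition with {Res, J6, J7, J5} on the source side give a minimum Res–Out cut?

No — its capacity is 16, but the minimum cut has capacity 11.

Given cut capacity: 5 + 4 + 7 = 16.
Augment Res→J6→J7→Out: bottleneck 4, flow now 4.
Augment Res→J6→J5→Out: bottleneck 6, flow now 10.
Augment Res→TankA→J5→Out: bottleneck 1, flow now 11.
No augmenting path remains; maximum flow = 11.
In the residual graph, reachable from Res: {Res, J6, TankA, J7, J5}.
Min-cut edges: J7→Out (4), J5→Out (7); capacity 4 + 7 = 11.
Cut capacity 16 exceeds the max flow 11, so it is not minimum.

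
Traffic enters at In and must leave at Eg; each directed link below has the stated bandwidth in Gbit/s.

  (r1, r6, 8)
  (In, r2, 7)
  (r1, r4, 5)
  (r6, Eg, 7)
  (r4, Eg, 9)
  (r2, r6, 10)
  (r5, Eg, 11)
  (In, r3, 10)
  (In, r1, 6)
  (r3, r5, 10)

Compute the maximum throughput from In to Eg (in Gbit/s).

Augment In→r1→r4→Eg: bottleneck 5, flow now 5.
Augment In→r1→r6→Eg: bottleneck 1, flow now 6.
Augment In→r2→r6→Eg: bottleneck 6, flow now 12.
Augment In→r3→r5→Eg: bottleneck 10, flow now 22.
No augmenting path remains; maximum flow = 22.
In the residual graph, reachable from In: {In, r1, r2, r6}.
Min-cut edges: In→r3 (10), r1→r4 (5), r6→Eg (7); capacity 10 + 5 + 7 = 22.
This cut is saturated, so no flow can exceed 22.

22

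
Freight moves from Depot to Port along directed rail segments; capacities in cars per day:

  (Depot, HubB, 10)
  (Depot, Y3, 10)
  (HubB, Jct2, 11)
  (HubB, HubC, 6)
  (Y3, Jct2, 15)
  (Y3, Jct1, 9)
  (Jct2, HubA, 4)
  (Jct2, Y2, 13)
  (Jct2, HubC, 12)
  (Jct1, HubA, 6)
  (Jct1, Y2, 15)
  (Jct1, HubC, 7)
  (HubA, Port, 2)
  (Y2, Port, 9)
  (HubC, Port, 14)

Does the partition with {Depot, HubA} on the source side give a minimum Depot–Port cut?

No — its capacity is 22, but the minimum cut has capacity 20.

Given cut capacity: 10 + 10 + 2 = 22.
Augment Depot→HubB→HubC→Port: bottleneck 6, flow now 6.
Augment Depot→HubB→Jct2→HubA→Port: bottleneck 2, flow now 8.
Augment Depot→HubB→Jct2→Y2→Port: bottleneck 2, flow now 10.
Augment Depot→Y3→Jct2→Y2→Port: bottleneck 7, flow now 17.
Augment Depot→Y3→Jct2→HubC→Port: bottleneck 3, flow now 20.
No augmenting path remains; maximum flow = 20.
In the residual graph, reachable from Depot: {Depot}.
Min-cut edges: Depot→HubB (10), Depot→Y3 (10); capacity 10 + 10 = 20.
Cut capacity 22 exceeds the max flow 20, so it is not minimum.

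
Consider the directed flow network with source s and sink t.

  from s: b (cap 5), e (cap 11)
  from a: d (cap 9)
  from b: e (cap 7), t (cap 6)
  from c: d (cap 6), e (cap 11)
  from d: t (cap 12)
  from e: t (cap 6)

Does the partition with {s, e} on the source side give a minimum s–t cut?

Yes — it is a minimum cut (capacity 11).

Given cut capacity: 5 + 6 = 11.
Augment s→b→t: bottleneck 5, flow now 5.
Augment s→e→t: bottleneck 6, flow now 11.
No augmenting path remains; maximum flow = 11.
Cut capacity 11 equals the max flow, so it is a minimum cut.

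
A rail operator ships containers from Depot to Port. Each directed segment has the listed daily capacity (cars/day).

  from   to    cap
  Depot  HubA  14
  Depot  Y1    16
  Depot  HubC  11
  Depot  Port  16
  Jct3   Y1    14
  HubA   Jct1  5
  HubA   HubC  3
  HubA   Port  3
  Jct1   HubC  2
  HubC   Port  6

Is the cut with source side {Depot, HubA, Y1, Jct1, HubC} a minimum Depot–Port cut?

Given cut capacity: 16 + 3 + 6 = 25.
Augment Depot→Port: bottleneck 16, flow now 16.
Augment Depot→HubA→Port: bottleneck 3, flow now 19.
Augment Depot→HubC→Port: bottleneck 6, flow now 25.
No augmenting path remains; maximum flow = 25.
Cut capacity 25 equals the max flow, so it is a minimum cut.

Yes — it is a minimum cut (capacity 25).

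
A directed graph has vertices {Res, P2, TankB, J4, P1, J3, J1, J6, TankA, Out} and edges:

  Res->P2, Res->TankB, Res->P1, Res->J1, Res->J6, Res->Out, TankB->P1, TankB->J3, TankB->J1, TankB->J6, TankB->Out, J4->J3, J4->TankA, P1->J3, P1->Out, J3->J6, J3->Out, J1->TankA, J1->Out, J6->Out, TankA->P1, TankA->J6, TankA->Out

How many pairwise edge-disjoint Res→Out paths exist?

Assign every edge capacity 1; by Menger, the answer equals the max flow.
Path Res→Out (+1); total 1.
Path Res→TankB→Out (+1); total 2.
Path Res→P1→Out (+1); total 3.
Path Res→J1→Out (+1); total 4.
Path Res→J6→Out (+1); total 5.
No residual Res→Out path; max flow = 5.
Certifying cut of size 5: {Res→J1, Res→J6, Res→Out, Res→P1, Res→TankB}.

5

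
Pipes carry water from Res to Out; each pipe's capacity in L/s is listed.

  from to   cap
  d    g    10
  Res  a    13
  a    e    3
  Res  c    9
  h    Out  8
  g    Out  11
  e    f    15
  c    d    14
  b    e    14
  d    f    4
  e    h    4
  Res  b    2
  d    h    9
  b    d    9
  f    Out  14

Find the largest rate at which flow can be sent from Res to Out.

Augment Res→a→e→f→Out: bottleneck 3, flow now 3.
Augment Res→b→d→f→Out: bottleneck 2, flow now 5.
Augment Res→c→d→f→Out: bottleneck 2, flow now 7.
Augment Res→c→d→g→Out: bottleneck 7, flow now 14.
No augmenting path remains; maximum flow = 14.
In the residual graph, reachable from Res: {Res, a}.
Min-cut edges: Res→b (2), Res→c (9), a→e (3); capacity 2 + 9 + 3 = 14.
This cut is saturated, so no flow can exceed 14.

14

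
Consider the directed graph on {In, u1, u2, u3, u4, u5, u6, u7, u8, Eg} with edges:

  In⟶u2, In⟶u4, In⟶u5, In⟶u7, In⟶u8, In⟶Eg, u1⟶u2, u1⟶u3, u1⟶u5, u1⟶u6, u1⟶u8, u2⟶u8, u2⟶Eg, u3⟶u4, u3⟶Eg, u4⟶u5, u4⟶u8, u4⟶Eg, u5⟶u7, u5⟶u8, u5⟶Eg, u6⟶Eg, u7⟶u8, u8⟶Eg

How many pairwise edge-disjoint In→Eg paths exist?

5

Assign every edge capacity 1; by Menger, the answer equals the max flow.
Path In→Eg (+1); total 1.
Path In→u2→Eg (+1); total 2.
Path In→u4→Eg (+1); total 3.
Path In→u5→Eg (+1); total 4.
Path In→u8→Eg (+1); total 5.
No residual In→Eg path; max flow = 5.
Certifying cut of size 5: {In→Eg, In→u2, In→u4, In→u5, u8→Eg}.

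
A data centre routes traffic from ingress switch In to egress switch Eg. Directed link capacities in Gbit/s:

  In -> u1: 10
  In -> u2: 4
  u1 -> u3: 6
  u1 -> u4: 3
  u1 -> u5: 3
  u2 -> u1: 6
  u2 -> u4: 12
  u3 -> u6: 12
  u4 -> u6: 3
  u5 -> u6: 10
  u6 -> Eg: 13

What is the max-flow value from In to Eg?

Augment In→u1→u3→u6→Eg: bottleneck 6, flow now 6.
Augment In→u1→u4→u6→Eg: bottleneck 3, flow now 9.
Augment In→u1→u5→u6→Eg: bottleneck 1, flow now 10.
Augment In→u2→u1→u5→u6→Eg: bottleneck 2, flow now 12.
No augmenting path remains; maximum flow = 12.
In the residual graph, reachable from In: {In, u1, u2, u4}.
Min-cut edges: u1→u3 (6), u1→u5 (3), u4→u6 (3); capacity 6 + 3 + 3 = 12.
This cut is saturated, so no flow can exceed 12.

12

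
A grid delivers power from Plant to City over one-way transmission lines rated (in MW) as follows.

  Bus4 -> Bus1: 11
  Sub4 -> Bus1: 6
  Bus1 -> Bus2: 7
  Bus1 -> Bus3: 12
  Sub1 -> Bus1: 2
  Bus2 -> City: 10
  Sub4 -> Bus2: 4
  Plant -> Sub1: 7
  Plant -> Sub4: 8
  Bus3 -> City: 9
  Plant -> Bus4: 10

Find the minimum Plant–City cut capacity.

19

Augment Plant→Sub4→Bus2→City: bottleneck 4, flow now 4.
Augment Plant→Sub1→Bus1→Bus3→City: bottleneck 2, flow now 6.
Augment Plant→Bus4→Bus1→Bus3→City: bottleneck 7, flow now 13.
Augment Plant→Bus4→Bus1→Bus2→City: bottleneck 3, flow now 16.
Augment Plant→Sub4→Bus1→Bus2→City: bottleneck 3, flow now 19.
No augmenting path remains; maximum flow = 19.
By max-flow min-cut, the minimum cut capacity equals the max flow.
In the residual graph, reachable from Plant: {Plant, Sub1, Bus4, Sub4, Bus1, Bus3, Bus2}.
Min-cut edges: Bus3→City (9), Bus2→City (10); capacity 9 + 10 = 19.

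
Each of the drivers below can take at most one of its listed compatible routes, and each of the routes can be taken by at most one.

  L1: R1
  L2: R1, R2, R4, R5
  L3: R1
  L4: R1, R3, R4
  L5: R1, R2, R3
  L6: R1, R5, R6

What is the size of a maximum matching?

Unit-capacity flow: source→left, listed edges, right→sink; max matching = max flow.
Augmenting path L1→R1 (+1); matched 1.
Augmenting path L2→R2 (+1); matched 2.
Augmenting path L4→R3 (+1); matched 3.
Augmenting path L6→R5 (+1); matched 4.
Augmenting path L5→R2→L2→R4 (+1); matched 5.
No augmenting path remains; maximum matching = 5.
König certificate: {L2, L4, L5, L6, R1} is a vertex cover of size 5 (every listed pair touches it), so no matching can be larger.

5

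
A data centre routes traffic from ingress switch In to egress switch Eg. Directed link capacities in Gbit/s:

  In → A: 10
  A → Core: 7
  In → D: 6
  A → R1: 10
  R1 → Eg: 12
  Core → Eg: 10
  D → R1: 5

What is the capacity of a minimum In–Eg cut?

Augment In→D→R1→Eg: bottleneck 5, flow now 5.
Augment In→A→R1→Eg: bottleneck 7, flow now 12.
Augment In→A→Core→Eg: bottleneck 3, flow now 15.
No augmenting path remains; maximum flow = 15.
By max-flow min-cut, the minimum cut capacity equals the max flow.
In the residual graph, reachable from In: {In, D}.
Min-cut edges: In→A (10), D→R1 (5); capacity 10 + 5 = 15.

15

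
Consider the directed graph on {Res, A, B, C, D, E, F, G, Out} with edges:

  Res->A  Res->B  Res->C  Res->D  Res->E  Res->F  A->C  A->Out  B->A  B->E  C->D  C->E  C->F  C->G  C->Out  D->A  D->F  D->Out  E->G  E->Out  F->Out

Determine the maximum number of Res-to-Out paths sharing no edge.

Assign every edge capacity 1; by Menger, the answer equals the max flow.
Path Res→A→Out (+1); total 1.
Path Res→C→Out (+1); total 2.
Path Res→D→Out (+1); total 3.
Path Res→E→Out (+1); total 4.
Path Res→F→Out (+1); total 5.
No residual Res→Out path; max flow = 5.
Certifying cut of size 5: {A→Out, C→Out, D→Out, E→Out, F→Out}.

5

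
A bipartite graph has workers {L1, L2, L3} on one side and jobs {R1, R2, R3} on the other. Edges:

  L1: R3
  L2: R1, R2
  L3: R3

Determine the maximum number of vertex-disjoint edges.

Unit-capacity flow: source→left, listed edges, right→sink; max matching = max flow.
Augmenting path L1→R3 (+1); matched 1.
Augmenting path L2→R1 (+1); matched 2.
No augmenting path remains; maximum matching = 2.
König certificate: {L2, R3} is a vertex cover of size 2 (every listed pair touches it), so no matching can be larger.

2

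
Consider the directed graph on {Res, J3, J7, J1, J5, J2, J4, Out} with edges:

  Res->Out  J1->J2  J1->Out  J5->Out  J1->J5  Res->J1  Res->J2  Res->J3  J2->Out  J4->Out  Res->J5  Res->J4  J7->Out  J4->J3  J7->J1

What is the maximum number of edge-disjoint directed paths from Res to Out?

Assign every edge capacity 1; by Menger, the answer equals the max flow.
Path Res→Out (+1); total 1.
Path Res→J1→Out (+1); total 2.
Path Res→J5→Out (+1); total 3.
Path Res→J2→Out (+1); total 4.
Path Res→J4→Out (+1); total 5.
No residual Res→Out path; max flow = 5.
Certifying cut of size 5: {Res→J1, Res→J2, Res→J4, Res→J5, Res→Out}.

5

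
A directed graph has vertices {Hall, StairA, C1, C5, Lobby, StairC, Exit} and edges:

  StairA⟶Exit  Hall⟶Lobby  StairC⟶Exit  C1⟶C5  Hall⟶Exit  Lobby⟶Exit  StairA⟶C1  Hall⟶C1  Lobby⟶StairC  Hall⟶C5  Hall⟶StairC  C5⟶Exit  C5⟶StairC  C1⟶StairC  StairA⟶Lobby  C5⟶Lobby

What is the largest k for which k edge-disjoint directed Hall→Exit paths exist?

4

Assign every edge capacity 1; by Menger, the answer equals the max flow.
Path Hall→Exit (+1); total 1.
Path Hall→C5→Exit (+1); total 2.
Path Hall→Lobby→Exit (+1); total 3.
Path Hall→StairC→Exit (+1); total 4.
No residual Hall→Exit path; max flow = 4.
Certifying cut of size 4: {C5→Exit, Hall→Exit, Lobby→Exit, StairC→Exit}.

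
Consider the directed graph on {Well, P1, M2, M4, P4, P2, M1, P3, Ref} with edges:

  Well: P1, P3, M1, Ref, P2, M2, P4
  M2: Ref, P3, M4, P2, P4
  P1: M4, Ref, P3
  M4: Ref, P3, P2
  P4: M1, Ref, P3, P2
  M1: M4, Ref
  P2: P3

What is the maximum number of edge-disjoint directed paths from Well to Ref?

5

Assign every edge capacity 1; by Menger, the answer equals the max flow.
Path Well→Ref (+1); total 1.
Path Well→P1→Ref (+1); total 2.
Path Well→M2→Ref (+1); total 3.
Path Well→P4→Ref (+1); total 4.
Path Well→M1→Ref (+1); total 5.
No residual Well→Ref path; max flow = 5.
Certifying cut of size 5: {Well→M1, Well→M2, Well→P1, Well→P4, Well→Ref}.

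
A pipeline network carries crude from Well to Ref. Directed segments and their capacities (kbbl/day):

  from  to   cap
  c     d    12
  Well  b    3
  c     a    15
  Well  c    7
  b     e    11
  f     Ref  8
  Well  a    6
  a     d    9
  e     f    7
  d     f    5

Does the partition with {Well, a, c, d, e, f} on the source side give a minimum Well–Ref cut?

Given cut capacity: 3 + 8 = 11.
Augment Well→a→d→f→Ref: bottleneck 5, flow now 5.
Augment Well→b→e→f→Ref: bottleneck 3, flow now 8.
No augmenting path remains; maximum flow = 8.
In the residual graph, reachable from Well: {Well, a, c, d}.
Min-cut edges: Well→b (3), d→f (5); capacity 3 + 5 = 8.
Cut capacity 11 exceeds the max flow 8, so it is not minimum.

No — its capacity is 11, but the minimum cut has capacity 8.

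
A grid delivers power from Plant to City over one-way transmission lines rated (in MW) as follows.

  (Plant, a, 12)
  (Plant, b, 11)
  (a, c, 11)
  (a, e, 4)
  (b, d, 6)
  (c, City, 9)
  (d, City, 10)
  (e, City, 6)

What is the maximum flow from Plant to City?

Augment Plant→a→c→City: bottleneck 9, flow now 9.
Augment Plant→a→e→City: bottleneck 3, flow now 12.
Augment Plant→b→d→City: bottleneck 6, flow now 18.
No augmenting path remains; maximum flow = 18.
In the residual graph, reachable from Plant: {Plant, b}.
Min-cut edges: Plant→a (12), b→d (6); capacity 12 + 6 = 18.
This cut is saturated, so no flow can exceed 18.

18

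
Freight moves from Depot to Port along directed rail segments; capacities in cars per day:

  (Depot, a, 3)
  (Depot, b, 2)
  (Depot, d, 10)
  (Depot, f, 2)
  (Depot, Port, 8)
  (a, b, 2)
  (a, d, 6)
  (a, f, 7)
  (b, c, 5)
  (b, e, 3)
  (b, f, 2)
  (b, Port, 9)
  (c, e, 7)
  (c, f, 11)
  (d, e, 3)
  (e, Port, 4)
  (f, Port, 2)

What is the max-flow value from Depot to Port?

17

Augment Depot→Port: bottleneck 8, flow now 8.
Augment Depot→b→Port: bottleneck 2, flow now 10.
Augment Depot→f→Port: bottleneck 2, flow now 12.
Augment Depot→a→b→Port: bottleneck 2, flow now 14.
Augment Depot→d→e→Port: bottleneck 3, flow now 17.
No augmenting path remains; maximum flow = 17.
In the residual graph, reachable from Depot: {Depot, a, d, f}.
Min-cut edges: Depot→b (2), Depot→Port (8), a→b (2), d→e (3), f→Port (2); capacity 2 + 8 + 2 + 3 + 2 = 17.
This cut is saturated, so no flow can exceed 17.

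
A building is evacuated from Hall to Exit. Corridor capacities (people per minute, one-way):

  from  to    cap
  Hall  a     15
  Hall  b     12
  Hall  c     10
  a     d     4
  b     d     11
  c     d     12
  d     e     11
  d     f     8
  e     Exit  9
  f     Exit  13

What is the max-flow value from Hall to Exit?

Augment Hall→a→d→e→Exit: bottleneck 4, flow now 4.
Augment Hall→b→d→e→Exit: bottleneck 5, flow now 9.
Augment Hall→b→d→f→Exit: bottleneck 6, flow now 15.
Augment Hall→c→d→f→Exit: bottleneck 2, flow now 17.
No augmenting path remains; maximum flow = 17.
In the residual graph, reachable from Hall: {Hall, a, b, c, d, e}.
Min-cut edges: d→f (8), e→Exit (9); capacity 8 + 9 = 17.
This cut is saturated, so no flow can exceed 17.

17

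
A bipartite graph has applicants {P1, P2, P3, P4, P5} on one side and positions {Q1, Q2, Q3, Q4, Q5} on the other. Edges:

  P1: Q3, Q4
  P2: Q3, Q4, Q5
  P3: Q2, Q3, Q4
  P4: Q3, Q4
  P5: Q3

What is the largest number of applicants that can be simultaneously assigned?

4

Unit-capacity flow: source→left, listed edges, right→sink; max matching = max flow.
Augmenting path P1→Q3 (+1); matched 1.
Augmenting path P2→Q4 (+1); matched 2.
Augmenting path P3→Q2 (+1); matched 3.
Augmenting path P4→Q4→P2→Q5 (+1); matched 4.
No augmenting path remains; maximum matching = 4.
König certificate: {P2, P3, Q3, Q4} is a vertex cover of size 4 (every listed pair touches it), so no matching can be larger.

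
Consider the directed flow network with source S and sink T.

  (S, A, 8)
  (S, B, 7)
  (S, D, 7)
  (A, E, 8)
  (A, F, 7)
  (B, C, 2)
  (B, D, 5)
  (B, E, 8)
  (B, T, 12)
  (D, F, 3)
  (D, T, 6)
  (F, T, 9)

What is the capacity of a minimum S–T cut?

21

Augment S→B→T: bottleneck 7, flow now 7.
Augment S→D→T: bottleneck 6, flow now 13.
Augment S→A→F→T: bottleneck 7, flow now 20.
Augment S→D→F→T: bottleneck 1, flow now 21.
No augmenting path remains; maximum flow = 21.
By max-flow min-cut, the minimum cut capacity equals the max flow.
In the residual graph, reachable from S: {S, A, E}.
Min-cut edges: S→B (7), S→D (7), A→F (7); capacity 7 + 7 + 7 = 21.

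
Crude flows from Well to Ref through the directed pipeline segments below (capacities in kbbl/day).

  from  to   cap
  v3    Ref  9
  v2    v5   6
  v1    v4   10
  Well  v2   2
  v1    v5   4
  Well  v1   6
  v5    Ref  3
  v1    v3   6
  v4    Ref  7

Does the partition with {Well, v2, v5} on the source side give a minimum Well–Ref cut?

Given cut capacity: 6 + 3 = 9.
Augment Well→v1→v3→Ref: bottleneck 6, flow now 6.
Augment Well→v2→v5→Ref: bottleneck 2, flow now 8.
No augmenting path remains; maximum flow = 8.
In the residual graph, reachable from Well: {Well}.
Min-cut edges: Well→v1 (6), Well→v2 (2); capacity 6 + 2 = 8.
Cut capacity 9 exceeds the max flow 8, so it is not minimum.

No — its capacity is 9, but the minimum cut has capacity 8.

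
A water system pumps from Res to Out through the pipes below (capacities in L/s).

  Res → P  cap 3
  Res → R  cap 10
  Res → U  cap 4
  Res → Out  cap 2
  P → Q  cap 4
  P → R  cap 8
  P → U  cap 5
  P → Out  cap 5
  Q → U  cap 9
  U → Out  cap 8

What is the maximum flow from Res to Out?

Augment Res→Out: bottleneck 2, flow now 2.
Augment Res→P→Out: bottleneck 3, flow now 5.
Augment Res→U→Out: bottleneck 4, flow now 9.
No augmenting path remains; maximum flow = 9.
In the residual graph, reachable from Res: {Res, R}.
Min-cut edges: Res→P (3), Res→U (4), Res→Out (2); capacity 3 + 4 + 2 = 9.
This cut is saturated, so no flow can exceed 9.

9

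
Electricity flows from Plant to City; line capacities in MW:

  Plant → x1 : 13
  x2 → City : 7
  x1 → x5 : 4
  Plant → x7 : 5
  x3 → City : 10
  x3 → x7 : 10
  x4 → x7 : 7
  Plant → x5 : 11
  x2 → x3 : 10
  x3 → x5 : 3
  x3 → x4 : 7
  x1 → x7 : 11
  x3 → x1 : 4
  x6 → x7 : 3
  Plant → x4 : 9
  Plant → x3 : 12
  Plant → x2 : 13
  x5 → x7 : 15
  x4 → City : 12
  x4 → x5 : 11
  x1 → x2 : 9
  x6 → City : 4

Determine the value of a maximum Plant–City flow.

29

Augment Plant→x2→City: bottleneck 7, flow now 7.
Augment Plant→x3→City: bottleneck 10, flow now 17.
Augment Plant→x4→City: bottleneck 9, flow now 26.
Augment Plant→x3→x4→City: bottleneck 2, flow now 28.
Augment Plant→x2→x3→x4→City: bottleneck 1, flow now 29.
No augmenting path remains; maximum flow = 29.
In the residual graph, reachable from Plant: {Plant, x1, x2, x3, x4, x5, x7}.
Min-cut edges: x2→City (7), x3→City (10), x4→City (12); capacity 7 + 10 + 12 = 29.
This cut is saturated, so no flow can exceed 29.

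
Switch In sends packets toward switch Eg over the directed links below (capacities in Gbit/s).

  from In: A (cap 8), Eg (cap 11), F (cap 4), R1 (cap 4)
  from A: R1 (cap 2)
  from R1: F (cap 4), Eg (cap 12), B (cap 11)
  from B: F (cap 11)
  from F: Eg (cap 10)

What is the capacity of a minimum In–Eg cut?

Augment In→Eg: bottleneck 11, flow now 11.
Augment In→R1→Eg: bottleneck 4, flow now 15.
Augment In→F→Eg: bottleneck 4, flow now 19.
Augment In→A→R1→Eg: bottleneck 2, flow now 21.
No augmenting path remains; maximum flow = 21.
By max-flow min-cut, the minimum cut capacity equals the max flow.
In the residual graph, reachable from In: {In, A}.
Min-cut edges: In→R1 (4), In→F (4), In→Eg (11), A→R1 (2); capacity 4 + 4 + 11 + 2 = 21.

21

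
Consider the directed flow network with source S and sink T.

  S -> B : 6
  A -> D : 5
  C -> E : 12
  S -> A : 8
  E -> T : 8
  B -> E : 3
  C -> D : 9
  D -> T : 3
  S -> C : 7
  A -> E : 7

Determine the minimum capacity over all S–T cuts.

11

Augment S→A→D→T: bottleneck 3, flow now 3.
Augment S→A→E→T: bottleneck 5, flow now 8.
Augment S→B→E→T: bottleneck 3, flow now 11.
No augmenting path remains; maximum flow = 11.
By max-flow min-cut, the minimum cut capacity equals the max flow.
In the residual graph, reachable from S: {S, A, B, C, D, E}.
Min-cut edges: D→T (3), E→T (8); capacity 3 + 8 = 11.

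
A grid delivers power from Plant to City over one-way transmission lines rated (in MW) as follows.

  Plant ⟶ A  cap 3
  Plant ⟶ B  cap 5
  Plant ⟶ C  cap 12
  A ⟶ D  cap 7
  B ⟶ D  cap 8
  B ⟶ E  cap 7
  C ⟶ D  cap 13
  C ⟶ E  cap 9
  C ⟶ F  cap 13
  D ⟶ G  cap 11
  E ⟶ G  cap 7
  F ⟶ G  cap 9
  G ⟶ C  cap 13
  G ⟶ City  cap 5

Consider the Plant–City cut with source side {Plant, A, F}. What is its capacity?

Edges leaving {Plant, A, F}: Plant→B (5), Plant→C (12), A→D (7), F→G (9).
Cut capacity = 5 + 12 + 7 + 9 = 33.

33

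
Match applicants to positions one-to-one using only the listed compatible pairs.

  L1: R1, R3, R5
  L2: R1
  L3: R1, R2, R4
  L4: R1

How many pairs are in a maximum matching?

3

Unit-capacity flow: source→left, listed edges, right→sink; max matching = max flow.
Augmenting path L1→R1 (+1); matched 1.
Augmenting path L3→R2 (+1); matched 2.
Augmenting path L2→R1→L1→R3 (+1); matched 3.
No augmenting path remains; maximum matching = 3.
König certificate: {L1, L3, R1} is a vertex cover of size 3 (every listed pair touches it), so no matching can be larger.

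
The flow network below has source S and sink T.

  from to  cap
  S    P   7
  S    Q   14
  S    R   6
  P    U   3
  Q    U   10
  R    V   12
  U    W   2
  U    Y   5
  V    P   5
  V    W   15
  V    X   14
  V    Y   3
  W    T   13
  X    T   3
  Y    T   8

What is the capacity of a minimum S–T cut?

Augment S→P→U→W→T: bottleneck 2, flow now 2.
Augment S→P→U→Y→T: bottleneck 1, flow now 3.
Augment S→Q→U→Y→T: bottleneck 4, flow now 7.
Augment S→R→V→W→T: bottleneck 6, flow now 13.
No augmenting path remains; maximum flow = 13.
By max-flow min-cut, the minimum cut capacity equals the max flow.
In the residual graph, reachable from S: {S, P, Q, U}.
Min-cut edges: S→R (6), U→W (2), U→Y (5); capacity 6 + 2 + 5 = 13.

13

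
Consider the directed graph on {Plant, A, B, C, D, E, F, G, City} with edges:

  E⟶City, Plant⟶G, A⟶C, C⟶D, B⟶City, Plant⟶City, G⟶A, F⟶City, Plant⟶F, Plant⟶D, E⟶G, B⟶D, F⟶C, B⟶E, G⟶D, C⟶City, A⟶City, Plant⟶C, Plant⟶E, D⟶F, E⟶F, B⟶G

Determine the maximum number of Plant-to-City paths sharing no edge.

Assign every edge capacity 1; by Menger, the answer equals the max flow.
Path Plant→City (+1); total 1.
Path Plant→C→City (+1); total 2.
Path Plant→E→City (+1); total 3.
Path Plant→F→City (+1); total 4.
Path Plant→G→A→City (+1); total 5.
No residual Plant→City path; max flow = 5.
Certifying cut of size 5: {C→City, F→City, Plant→City, Plant→E, Plant→G}.

5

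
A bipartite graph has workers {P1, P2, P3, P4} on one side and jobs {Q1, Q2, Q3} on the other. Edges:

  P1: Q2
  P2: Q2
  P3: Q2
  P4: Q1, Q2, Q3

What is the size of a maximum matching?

Unit-capacity flow: source→left, listed edges, right→sink; max matching = max flow.
Augmenting path P1→Q2 (+1); matched 1.
Augmenting path P4→Q1 (+1); matched 2.
No augmenting path remains; maximum matching = 2.
König certificate: {P4, Q2} is a vertex cover of size 2 (every listed pair touches it), so no matching can be larger.

2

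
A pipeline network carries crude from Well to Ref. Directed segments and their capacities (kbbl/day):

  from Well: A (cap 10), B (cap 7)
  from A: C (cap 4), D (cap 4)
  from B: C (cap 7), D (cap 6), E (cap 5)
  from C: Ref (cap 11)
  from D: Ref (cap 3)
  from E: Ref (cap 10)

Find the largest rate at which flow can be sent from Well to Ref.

Augment Well→A→C→Ref: bottleneck 4, flow now 4.
Augment Well→A→D→Ref: bottleneck 3, flow now 7.
Augment Well→B→C→Ref: bottleneck 7, flow now 14.
No augmenting path remains; maximum flow = 14.
In the residual graph, reachable from Well: {Well, A, D}.
Min-cut edges: Well→B (7), A→C (4), D→Ref (3); capacity 7 + 4 + 3 = 14.
This cut is saturated, so no flow can exceed 14.

14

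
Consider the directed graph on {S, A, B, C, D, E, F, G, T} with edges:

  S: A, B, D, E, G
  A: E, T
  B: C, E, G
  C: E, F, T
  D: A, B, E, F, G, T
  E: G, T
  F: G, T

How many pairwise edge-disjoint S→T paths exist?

4

Assign every edge capacity 1; by Menger, the answer equals the max flow.
Path S→A→T (+1); total 1.
Path S→D→T (+1); total 2.
Path S→E→T (+1); total 3.
Path S→B→C→T (+1); total 4.
No residual S→T path; max flow = 4.
Certifying cut of size 4: {S→A, S→B, S→D, S→E}.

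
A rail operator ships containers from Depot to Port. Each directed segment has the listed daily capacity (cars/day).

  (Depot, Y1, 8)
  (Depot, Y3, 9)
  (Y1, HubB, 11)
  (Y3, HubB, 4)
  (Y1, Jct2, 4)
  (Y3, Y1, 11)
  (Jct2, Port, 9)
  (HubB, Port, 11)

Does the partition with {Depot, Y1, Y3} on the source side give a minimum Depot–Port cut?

Given cut capacity: 4 + 11 + 4 = 19.
Augment Depot→Y1→Jct2→Port: bottleneck 4, flow now 4.
Augment Depot→Y1→HubB→Port: bottleneck 4, flow now 8.
Augment Depot→Y3→HubB→Port: bottleneck 4, flow now 12.
Augment Depot→Y3→Y1→HubB→Port: bottleneck 3, flow now 15.
No augmenting path remains; maximum flow = 15.
In the residual graph, reachable from Depot: {Depot, Y1, Y3, HubB}.
Min-cut edges: Y1→Jct2 (4), HubB→Port (11); capacity 4 + 11 = 15.
Cut capacity 19 exceeds the max flow 15, so it is not minimum.

No — its capacity is 19, but the minimum cut has capacity 15.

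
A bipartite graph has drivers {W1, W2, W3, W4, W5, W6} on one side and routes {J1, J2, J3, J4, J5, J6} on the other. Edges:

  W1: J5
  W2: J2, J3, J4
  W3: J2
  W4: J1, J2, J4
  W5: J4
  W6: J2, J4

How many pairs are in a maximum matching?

Unit-capacity flow: source→left, listed edges, right→sink; max matching = max flow.
Augmenting path W1→J5 (+1); matched 1.
Augmenting path W2→J2 (+1); matched 2.
Augmenting path W4→J1 (+1); matched 3.
Augmenting path W5→J4 (+1); matched 4.
Augmenting path W3→J2→W2→J3 (+1); matched 5.
No augmenting path remains; maximum matching = 5.
König certificate: {W1, W2, W4, J2, J4} is a vertex cover of size 5 (every listed pair touches it), so no matching can be larger.

5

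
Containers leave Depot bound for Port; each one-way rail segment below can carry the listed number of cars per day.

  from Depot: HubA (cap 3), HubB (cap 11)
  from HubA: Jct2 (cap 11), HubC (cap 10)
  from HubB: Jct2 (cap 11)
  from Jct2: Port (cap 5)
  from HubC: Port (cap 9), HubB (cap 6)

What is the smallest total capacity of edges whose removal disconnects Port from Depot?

8

Augment Depot→HubA→Jct2→Port: bottleneck 3, flow now 3.
Augment Depot→HubB→Jct2→Port: bottleneck 2, flow now 5.
Augment Depot→HubB→Jct2→HubA→HubC→Port: bottleneck 3, flow now 8. (uses reverse residual edge)
No augmenting path remains; maximum flow = 8.
By max-flow min-cut, the minimum cut capacity equals the max flow.
In the residual graph, reachable from Depot: {Depot, HubB, Jct2}.
Min-cut edges: Depot→HubA (3), Jct2→Port (5); capacity 3 + 5 = 8.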